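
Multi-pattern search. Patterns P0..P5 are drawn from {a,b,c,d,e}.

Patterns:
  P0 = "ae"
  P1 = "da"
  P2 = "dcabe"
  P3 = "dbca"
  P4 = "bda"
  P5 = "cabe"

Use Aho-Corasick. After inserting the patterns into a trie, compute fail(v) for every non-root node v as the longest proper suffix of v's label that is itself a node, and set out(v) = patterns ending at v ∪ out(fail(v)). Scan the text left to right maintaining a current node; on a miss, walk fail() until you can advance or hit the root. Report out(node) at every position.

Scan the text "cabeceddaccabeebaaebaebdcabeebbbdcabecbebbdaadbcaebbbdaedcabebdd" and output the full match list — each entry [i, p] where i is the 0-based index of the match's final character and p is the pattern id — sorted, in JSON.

Build:
Trie (insert patterns):
  0='ε' goto a→1 b→12 c→15 d→3
  1='a' goto e→2
  2='ae' goto ·  ←P0
  3='d' goto a→4 b→9 c→5
  4='da' goto ·  ←P1
  5='dc' goto a→6
  6='dca' goto b→7
  7='dcab' goto e→8
  8='dcabe' goto ·  ←P2
  9='db' goto c→10
  10='dbc' goto a→11
  11='dbca' goto ·  ←P3
  12='b' goto d→13
  13='bd' goto a→14
  14='bda' goto ·  ←P4
  15='c' goto a→16
  16='ca' goto b→17
  17='cab' goto e→18
  18='cabe' goto ·  ←P5

BFS fail/out derivation:
  n1('a'): parent n0 fail=0; on 'a' 0 → fail=0;  out ∅∪∅=∅
  n3('d'): parent n0 fail=0; on 'd' 0 → fail=0;  out ∅∪∅=∅
  n12('b'): parent n0 fail=0; on 'b' 0 → fail=0;  out ∅∪∅=∅
  n15('c'): parent n0 fail=0; on 'c' 0 → fail=0;  out ∅∪∅=∅
  n2('ae'): parent n1 fail=0; on 'e' 0 → fail=0;  out {0}∪∅={0}
  n4('da'): parent n3 fail=0; on 'a' 0 → fail=1;  out {1}∪∅={1}
  n5('dc'): parent n3 fail=0; on 'c' 0 → fail=15;  out ∅∪∅=∅
  n9('db'): parent n3 fail=0; on 'b' 0 → fail=12;  out ∅∪∅=∅
  n13('bd'): parent n12 fail=0; on 'd' 0 → fail=3;  out ∅∪∅=∅
  n16('ca'): parent n15 fail=0; on 'a' 0 → fail=1;  out ∅∪∅=∅
  n6('dca'): parent n5 fail=15; on 'a' 15 → fail=16;  out ∅∪∅=∅
  n10('dbc'): parent n9 fail=12; on 'c' 12→0 → fail=15;  out ∅∪∅=∅
  n14('bda'): parent n13 fail=3; on 'a' 3 → fail=4;  out {4}∪{1}={1,4}
  n17('cab'): parent n16 fail=1; on 'b' 1→0 → fail=12;  out ∅∪∅=∅
  n7('dcab'): parent n6 fail=16; on 'b' 16 → fail=17;  out ∅∪∅=∅
  n11('dbca'): parent n10 fail=15; on 'a' 15 → fail=16;  out {3}∪∅={3}
  n18('cabe'): parent n17 fail=12; on 'e' 12→0 → fail=0;  out {5}∪∅={5}
  n8('dcabe'): parent n7 fail=17; on 'e' 17 → fail=18;  out {2}∪{5}={2,5}

Run:
pos 0 'c': at 15
pos 1 'a': at 16
pos 2 'b': at 17
pos 3 'e': at 18  → match P5@[0:3]
pos 4 'c': at 15 (fail-walked)
pos 5 'e': at 0 (fail-walked)
pos 6 'd': at 3
pos 7 'd': at 3 (fail-walked)
pos 8 'a': at 4  → match P1@[7:8]
pos 9 'c': at 15 (fail-walked)
pos 10 'c': at 15 (fail-walked)
pos 11 'a': at 16
pos 12 'b': at 17
pos 13 'e': at 18  → match P5@[10:13]
pos 14 'e': at 0 (fail-walked)
pos 15 'b': at 12
pos 16 'a': at 1 (fail-walked)
pos 17 'a': at 1 (fail-walked)
pos 18 'e': at 2  → match P0@[17:18]
pos 19 'b': at 12 (fail-walked)
pos 20 'a': at 1 (fail-walked)
pos 21 'e': at 2  → match P0@[20:21]
pos 22 'b': at 12 (fail-walked)
pos 23 'd': at 13
pos 24 'c': at 5 (fail-walked)
pos 25 'a': at 6
pos 26 'b': at 7
pos 27 'e': at 8  → match P2@[23:27],P5@[24:27]
pos 28 'e': at 0 (fail-walked)
pos 29 'b': at 12
pos 30 'b': at 12 (fail-walked)
pos 31 'b': at 12 (fail-walked)
pos 32 'd': at 13
pos 33 'c': at 5 (fail-walked)
pos 34 'a': at 6
pos 35 'b': at 7
pos 36 'e': at 8  → match P2@[32:36],P5@[33:36]
pos 37 'c': at 15 (fail-walked)
pos 38 'b': at 12 (fail-walked)
pos 39 'e': at 0 (fail-walked)
pos 40 'b': at 12
pos 41 'b': at 12 (fail-walked)
pos 42 'd': at 13
pos 43 'a': at 14  → match P1@[42:43],P4@[41:43]
pos 44 'a': at 1 (fail-walked)
pos 45 'd': at 3 (fail-walked)
pos 46 'b': at 9
pos 47 'c': at 10
pos 48 'a': at 11  → match P3@[45:48]
pos 49 'e': at 2 (fail-walked)  → match P0@[48:49]
pos 50 'b': at 12 (fail-walked)
pos 51 'b': at 12 (fail-walked)
pos 52 'b': at 12 (fail-walked)
pos 53 'd': at 13
pos 54 'a': at 14  → match P1@[53:54],P4@[52:54]
pos 55 'e': at 2 (fail-walked)  → match P0@[54:55]
pos 56 'd': at 3 (fail-walked)
pos 57 'c': at 5
pos 58 'a': at 6
pos 59 'b': at 7
pos 60 'e': at 8  → match P2@[56:60],P5@[57:60]
pos 61 'b': at 12 (fail-walked)
pos 62 'd': at 13
pos 63 'd': at 3 (fail-walked)

All matches (sorted): [[3,5],[8,1],[13,5],[18,0],[21,0],[27,2],[27,5],[36,2],[36,5],[43,1],[43,4],[48,3],[49,0],[54,1],[54,4],[55,0],[60,2],[60,5]]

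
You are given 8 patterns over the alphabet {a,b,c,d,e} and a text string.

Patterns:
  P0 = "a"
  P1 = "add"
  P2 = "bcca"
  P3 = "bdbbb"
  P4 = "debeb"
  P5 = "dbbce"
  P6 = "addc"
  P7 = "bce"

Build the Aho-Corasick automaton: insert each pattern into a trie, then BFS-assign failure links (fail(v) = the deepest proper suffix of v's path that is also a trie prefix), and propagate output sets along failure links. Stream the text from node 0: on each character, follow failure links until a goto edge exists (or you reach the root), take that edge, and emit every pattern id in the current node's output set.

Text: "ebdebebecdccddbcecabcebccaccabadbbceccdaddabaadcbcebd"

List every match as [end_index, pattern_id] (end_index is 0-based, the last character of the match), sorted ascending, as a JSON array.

Build automaton:
Trie (insert patterns):
  0='ε' goto a→1 b→4 d→12
  1='a' goto d→2  [P0 ends]
  2='ad' goto d→3
  3='add' goto c→21  [P1 ends]
  4='b' goto c→5 d→8
  5='bc' goto c→6 e→22
  6='bcc' goto a→7
  7='bcca' goto ·  [P2 ends]
  8='bd' goto b→9
  9='bdb' goto b→10
  10='bdbb' goto b→11
  11='bdbbb' goto ·  [P3 ends]
  12='d' goto b→17 e→13
  13='de' goto b→14
  14='deb' goto e→15
  15='debe' goto b→16
  16='debeb' goto ·  [P4 ends]
  17='db' goto b→18
  18='dbb' goto c→19
  19='dbbc' goto e→20
  20='dbbce' goto ·  [P5 ends]
  21='addc' goto ·  [P6 ends]
  22='bce' goto ·  [P7 ends]

BFS fail/out derivation:
  n1('a'): parent n0 fail=0; on 'a' 0 → fail=0;  out {0}∪∅={0}
  n4('b'): parent n0 fail=0; on 'b' 0 → fail=0;  out ∅∪∅=∅
  n12('d'): parent n0 fail=0; on 'd' 0 → fail=0;  out ∅∪∅=∅
  n2('ad'): parent n1 fail=0; on 'd' 0 → fail=12;  out ∅∪∅=∅
  n5('bc'): parent n4 fail=0; on 'c' 0 → fail=0;  out ∅∪∅=∅
  n8('bd'): parent n4 fail=0; on 'd' 0 → fail=12;  out ∅∪∅=∅
  n13('de'): parent n12 fail=0; on 'e' 0 → fail=0;  out ∅∪∅=∅
  n17('db'): parent n12 fail=0; on 'b' 0 → fail=4;  out ∅∪∅=∅
  n3('add'): parent n2 fail=12; on 'd' 12→0 → fail=12;  out {1}∪∅={1}
  n6('bcc'): parent n5 fail=0; on 'c' 0 → fail=0;  out ∅∪∅=∅
  n9('bdb'): parent n8 fail=12; on 'b' 12 → fail=17;  out ∅∪∅=∅
  n14('deb'): parent n13 fail=0; on 'b' 0 → fail=4;  out ∅∪∅=∅
  n18('dbb'): parent n17 fail=4; on 'b' 4→0 → fail=4;  out ∅∪∅=∅
  n22('bce'): parent n5 fail=0; on 'e' 0 → fail=0;  out {7}∪∅={7}
  n7('bcca'): parent n6 fail=0; on 'a' 0 → fail=1;  out {2}∪{0}={0,2}
  n10('bdbb'): parent n9 fail=17; on 'b' 17 → fail=18;  out ∅∪∅=∅
  n15('debe'): parent n14 fail=4; on 'e' 4→0 → fail=0;  out ∅∪∅=∅
  n19('dbbc'): parent n18 fail=4; on 'c' 4 → fail=5;  out ∅∪∅=∅
  n21('addc'): parent n3 fail=12; on 'c' 12→0 → fail=0;  out {6}∪∅={6}
  n11('bdbbb'): parent n10 fail=18; on 'b' 18→4→0 → fail=4;  out {3}∪∅={3}
  n16('debeb'): parent n15 fail=0; on 'b' 0 → fail=4;  out {4}∪∅={4}
  n20('dbbce'): parent n19 fail=5; on 'e' 5 → fail=22;  out {5}∪{7}={5,7}

Scan:
pos 0 'e': at 0
pos 1 'b': at 4
pos 2 'd': at 8
pos 3 'e': at 13 (fail-walked)
pos 4 'b': at 14
pos 5 'e': at 15
pos 6 'b': at 16  emit P4@[2:6]
pos 7 'e': at 0 (fail-walked)
pos 8 'c': at 0
pos 9 'd': at 12
pos 10 'c': at 0 (fail-walked)
pos 11 'c': at 0
pos 12 'd': at 12
pos 13 'd': at 12 (fail-walked)
pos 14 'b': at 17
pos 15 'c': at 5 (fail-walked)
pos 16 'e': at 22  emit P7@[14:16]
pos 17 'c': at 0 (fail-walked)
pos 18 'a': at 1  emit P0@[18:18]
pos 19 'b': at 4 (fail-walked)
pos 20 'c': at 5
pos 21 'e': at 22  emit P7@[19:21]
pos 22 'b': at 4 (fail-walked)
pos 23 'c': at 5
pos 24 'c': at 6
pos 25 'a': at 7  emit P0@[25:25],P2@[22:25]
pos 26 'c': at 0 (fail-walked)
pos 27 'c': at 0
pos 28 'a': at 1  emit P0@[28:28]
pos 29 'b': at 4 (fail-walked)
pos 30 'a': at 1 (fail-walked)  emit P0@[30:30]
pos 31 'd': at 2
pos 32 'b': at 17 (fail-walked)
pos 33 'b': at 18
pos 34 'c': at 19
pos 35 'e': at 20  emit P5@[31:35],P7@[33:35]
pos 36 'c': at 0 (fail-walked)
pos 37 'c': at 0
pos 38 'd': at 12
pos 39 'a': at 1 (fail-walked)  emit P0@[39:39]
pos 40 'd': at 2
pos 41 'd': at 3  emit P1@[39:41]
pos 42 'a': at 1 (fail-walked)  emit P0@[42:42]
pos 43 'b': at 4 (fail-walked)
pos 44 'a': at 1 (fail-walked)  emit P0@[44:44]
pos 45 'a': at 1 (fail-walked)  emit P0@[45:45]
pos 46 'd': at 2
pos 47 'c': at 0 (fail-walked)
pos 48 'b': at 4
pos 49 'c': at 5
pos 50 'e': at 22  emit P7@[48:50]
pos 51 'b': at 4 (fail-walked)
pos 52 'd': at 8

All matches (sorted): [[6,4],[16,7],[18,0],[21,7],[25,0],[25,2],[28,0],[30,0],[35,5],[35,7],[39,0],[41,1],[42,0],[44,0],[45,0],[50,7]]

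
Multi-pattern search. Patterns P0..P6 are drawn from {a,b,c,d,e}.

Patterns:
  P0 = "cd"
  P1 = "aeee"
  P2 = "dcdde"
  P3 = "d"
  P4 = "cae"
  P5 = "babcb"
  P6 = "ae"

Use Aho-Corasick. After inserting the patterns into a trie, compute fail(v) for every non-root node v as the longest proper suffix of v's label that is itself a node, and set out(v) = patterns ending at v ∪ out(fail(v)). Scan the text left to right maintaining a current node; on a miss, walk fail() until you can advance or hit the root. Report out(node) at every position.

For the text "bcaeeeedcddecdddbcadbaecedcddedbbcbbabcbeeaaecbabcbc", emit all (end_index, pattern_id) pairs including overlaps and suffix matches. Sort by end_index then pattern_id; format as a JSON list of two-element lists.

Build:
Trie nodes:
  0='ε' goto a→3 b→14 c→1 d→7
  1='c' goto a→12 d→2
  2='cd' goto ·  ←P0
  3='a' goto e→4
  4='ae' goto e→5  ←P6
  5='aee' goto e→6
  6='aeee' goto ·  ←P1
  7='d' goto c→8  ←P3
  8='dc' goto d→9
  9='dcd' goto d→10
  10='dcdd' goto e→11
  11='dcdde' goto ·  ←P2
  12='ca' goto e→13
  13='cae' goto ·  ←P4
  14='b' goto a→15
  15='ba' goto b→16
  16='bab' goto c→17
  17='babc' goto b→18
  18='babcb' goto ·  ←P5

Failure links (BFS by depth):
  fail(1) 'c': from fail(0)=0 chase 'c': 0 ⇒ 0;  out=∅∪out(0)=∅
  fail(3) 'a': from fail(0)=0 chase 'a': 0 ⇒ 0;  out=∅∪out(0)=∅
  fail(7) 'd': from fail(0)=0 chase 'd': 0 ⇒ 0;  out={3}∪out(0)={3}
  fail(14) 'b': from fail(0)=0 chase 'b': 0 ⇒ 0;  out=∅∪out(0)=∅
  fail(2) 'cd': from fail(1)=0 chase 'd': 0 ⇒ 7;  out={0}∪out(7)={0,3}
  fail(4) 'ae': from fail(3)=0 chase 'e': 0 ⇒ 0;  out={6}∪out(0)={6}
  fail(8) 'dc': from fail(7)=0 chase 'c': 0 ⇒ 1;  out=∅∪out(1)=∅
  fail(12) 'ca': from fail(1)=0 chase 'a': 0 ⇒ 3;  out=∅∪out(3)=∅
  fail(15) 'ba': from fail(14)=0 chase 'a': 0 ⇒ 3;  out=∅∪out(3)=∅
  fail(5) 'aee': from fail(4)=0 chase 'e': 0 ⇒ 0;  out=∅∪out(0)=∅
  fail(9) 'dcd': from fail(8)=1 chase 'd': 1 ⇒ 2;  out=∅∪out(2)={0,3}
  fail(13) 'cae': from fail(12)=3 chase 'e': 3 ⇒ 4;  out={4}∪out(4)={4,6}
  fail(16) 'bab': from fail(15)=3 chase 'b': 3→0 ⇒ 14;  out=∅∪out(14)=∅
  fail(6) 'aeee': from fail(5)=0 chase 'e': 0 ⇒ 0;  out={1}∪out(0)={1}
  fail(10) 'dcdd': from fail(9)=2 chase 'd': 2→7→0 ⇒ 7;  out=∅∪out(7)={3}
  fail(17) 'babc': from fail(16)=14 chase 'c': 14→0 ⇒ 1;  out=∅∪out(1)=∅
  fail(11) 'dcdde': from fail(10)=7 chase 'e': 7→0 ⇒ 0;  out={2}∪out(0)={2}
  fail(18) 'babcb': from fail(17)=1 chase 'b': 1→0 ⇒ 14;  out={5}∪out(14)={5}

Run:
pos 0 'b': at 14
pos 1 'c': at 1 (via fail)
pos 2 'a': at 12
pos 3 'e': at 13  emit P4@[1:3],P6@[2:3]
pos 4 'e': at 5 (via fail)
pos 5 'e': at 6  emit P1@[2:5]
pos 6 'e': at 0 (via fail)
pos 7 'd': at 7  emit P3@[7:7]
pos 8 'c': at 8
pos 9 'd': at 9  emit P0@[8:9],P3@[9:9]
pos 10 'd': at 10  emit P3@[10:10]
pos 11 'e': at 11  emit P2@[7:11]
pos 12 'c': at 1 (via fail)
pos 13 'd': at 2  emit P0@[12:13],P3@[13:13]
pos 14 'd': at 7 (via fail)  emit P3@[14:14]
pos 15 'd': at 7 (via fail)  emit P3@[15:15]
pos 16 'b': at 14 (via fail)
pos 17 'c': at 1 (via fail)
pos 18 'a': at 12
pos 19 'd': at 7 (via fail)  emit P3@[19:19]
pos 20 'b': at 14 (via fail)
pos 21 'a': at 15
pos 22 'e': at 4 (via fail)  emit P6@[21:22]
pos 23 'c': at 1 (via fail)
pos 24 'e': at 0 (via fail)
pos 25 'd': at 7  emit P3@[25:25]
pos 26 'c': at 8
pos 27 'd': at 9  emit P0@[26:27],P3@[27:27]
pos 28 'd': at 10  emit P3@[28:28]
pos 29 'e': at 11  emit P2@[25:29]
pos 30 'd': at 7 (via fail)  emit P3@[30:30]
pos 31 'b': at 14 (via fail)
pos 32 'b': at 14 (via fail)
pos 33 'c': at 1 (via fail)
pos 34 'b': at 14 (via fail)
pos 35 'b': at 14 (via fail)
pos 36 'a': at 15
pos 37 'b': at 16
pos 38 'c': at 17
pos 39 'b': at 18  emit P5@[35:39]
pos 40 'e': at 0 (via fail)
pos 41 'e': at 0
pos 42 'a': at 3
pos 43 'a': at 3 (via fail)
pos 44 'e': at 4  emit P6@[43:44]
pos 45 'c': at 1 (via fail)
pos 46 'b': at 14 (via fail)
pos 47 'a': at 15
pos 48 'b': at 16
pos 49 'c': at 17
pos 50 'b': at 18  emit P5@[46:50]
pos 51 'c': at 1 (via fail)

All matches (sorted): [[3,4],[3,6],[5,1],[7,3],[9,0],[9,3],[10,3],[11,2],[13,0],[13,3],[14,3],[15,3],[19,3],[22,6],[25,3],[27,0],[27,3],[28,3],[29,2],[30,3],[39,5],[44,6],[50,5]]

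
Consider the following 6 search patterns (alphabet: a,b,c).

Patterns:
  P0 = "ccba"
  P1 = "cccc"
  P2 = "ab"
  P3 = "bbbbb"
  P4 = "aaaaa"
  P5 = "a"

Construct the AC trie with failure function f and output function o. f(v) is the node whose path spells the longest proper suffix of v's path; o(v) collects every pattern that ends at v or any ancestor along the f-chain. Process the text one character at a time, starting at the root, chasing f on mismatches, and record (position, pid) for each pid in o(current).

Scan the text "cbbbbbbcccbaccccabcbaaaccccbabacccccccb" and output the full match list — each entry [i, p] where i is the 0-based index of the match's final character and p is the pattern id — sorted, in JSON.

Build automaton:
Trie nodes:
  0='ε' goto a→7 b→9 c→1
  1='c' goto c→2
  2='cc' goto b→3 c→5
  3='ccb' goto a→4
  4='ccba' goto ·  ←P0
  5='ccc' goto c→6
  6='cccc' goto ·  ←P1
  7='a' goto a→14 b→8  ←P5
  8='ab' goto ·  ←P2
  9='b' goto b→10
  10='bb' goto b→11
  11='bbb' goto b→12
  12='bbbb' goto b→13
  13='bbbbb' goto ·  ←P3
  14='aa' goto a→15
  15='aaa' goto a→16
  16='aaaa' goto a→17
  17='aaaaa' goto ·  ←P4

BFS fail/out derivation:
  n1('c'): parent n0 fail=0; on 'c' 0 → fail=0;  out ∅∪∅=∅
  n7('a'): parent n0 fail=0; on 'a' 0 → fail=0;  out {5}∪∅={5}
  n9('b'): parent n0 fail=0; on 'b' 0 → fail=0;  out ∅∪∅=∅
  n2('cc'): parent n1 fail=0; on 'c' 0 → fail=1;  out ∅∪∅=∅
  n8('ab'): parent n7 fail=0; on 'b' 0 → fail=9;  out {2}∪∅={2}
  n10('bb'): parent n9 fail=0; on 'b' 0 → fail=9;  out ∅∪∅=∅
  n14('aa'): parent n7 fail=0; on 'a' 0 → fail=7;  out ∅∪{5}={5}
  n3('ccb'): parent n2 fail=1; on 'b' 1→0 → fail=9;  out ∅∪∅=∅
  n5('ccc'): parent n2 fail=1; on 'c' 1 → fail=2;  out ∅∪∅=∅
  n11('bbb'): parent n10 fail=9; on 'b' 9 → fail=10;  out ∅∪∅=∅
  n15('aaa'): parent n14 fail=7; on 'a' 7 → fail=14;  out ∅∪{5}={5}
  n4('ccba'): parent n3 fail=9; on 'a' 9→0 → fail=7;  out {0}∪{5}={0,5}
  n6('cccc'): parent n5 fail=2; on 'c' 2 → fail=5;  out {1}∪∅={1}
  n12('bbbb'): parent n11 fail=10; on 'b' 10 → fail=11;  out ∅∪∅=∅
  n16('aaaa'): parent n15 fail=14; on 'a' 14 → fail=15;  out ∅∪{5}={5}
  n13('bbbbb'): parent n12 fail=11; on 'b' 11 → fail=12;  out {3}∪∅={3}
  n17('aaaaa'): parent n16 fail=15; on 'a' 15 → fail=16;  out {4}∪{5}={4,5}

Text stream:
i=0 'c': node 0→1
i=1 'b': node 1→9 (via fail)
i=2 'b': node 9→10
i=3 'b': node 10→11
i=4 'b': node 11→12
i=5 'b': node 12→13  → match P3@[1:5]
i=6 'b': node 13→13 (via fail)  → match P3@[2:6]
i=7 'c': node 13→1 (via fail)
i=8 'c': node 1→2
i=9 'c': node 2→5
i=10 'b': node 5→3 (via fail)
i=11 'a': node 3→4  → match P0@[8:11],P5@[11:11]
i=12 'c': node 4→1 (via fail)
i=13 'c': node 1→2
i=14 'c': node 2→5
i=15 'c': node 5→6  → match P1@[12:15]
i=16 'a': node 6→7 (via fail)  → match P5@[16:16]
i=17 'b': node 7→8  → match P2@[16:17]
i=18 'c': node 8→1 (via fail)
i=19 'b': node 1→9 (via fail)
i=20 'a': node 9→7 (via fail)  → match P5@[20:20]
i=21 'a': node 7→14  → match P5@[21:21]
i=22 'a': node 14→15  → match P5@[22:22]
i=23 'c': node 15→1 (via fail)
i=24 'c': node 1→2
i=25 'c': node 2→5
i=26 'c': node 5→6  → match P1@[23:26]
i=27 'b': node 6→3 (via fail)
i=28 'a': node 3→4  → match P0@[25:28],P5@[28:28]
i=29 'b': node 4→8 (via fail)  → match P2@[28:29]
i=30 'a': node 8→7 (via fail)  → match P5@[30:30]
i=31 'c': node 7→1 (via fail)
i=32 'c': node 1→2
i=33 'c': node 2→5
i=34 'c': node 5→6  → match P1@[31:34]
i=35 'c': node 6→6 (via fail)  → match P1@[32:35]
i=36 'c': node 6→6 (via fail)  → match P1@[33:36]
i=37 'c': node 6→6 (via fail)  → match P1@[34:37]
i=38 'b': node 6→3 (via fail)

Result: [[5,3],[6,3],[11,0],[11,5],[15,1],[16,5],[17,2],[20,5],[21,5],[22,5],[26,1],[28,0],[28,5],[29,2],[30,5],[34,1],[35,1],[36,1],[37,1]]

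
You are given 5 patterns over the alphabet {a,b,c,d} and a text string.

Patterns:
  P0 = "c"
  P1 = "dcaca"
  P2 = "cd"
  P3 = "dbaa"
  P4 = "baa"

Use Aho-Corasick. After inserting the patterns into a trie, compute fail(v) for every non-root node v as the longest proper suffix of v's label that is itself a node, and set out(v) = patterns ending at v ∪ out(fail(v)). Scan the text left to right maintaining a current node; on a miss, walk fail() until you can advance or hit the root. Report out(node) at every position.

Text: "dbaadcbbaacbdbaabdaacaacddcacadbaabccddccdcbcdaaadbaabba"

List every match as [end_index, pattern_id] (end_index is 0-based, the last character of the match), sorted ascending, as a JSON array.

Construct AC machine:
Trie (insert patterns):
  n0 'ε': b→11 c→1 d→2
  n1 'c': d→7  [P0 ends]
  n2 'd': b→8 c→3
  n3 'dc': a→4
  n4 'dca': c→5
  n5 'dcac': a→6
  n6 'dcaca': ·  [P1 ends]
  n7 'cd': ·  [P2 ends]
  n8 'db': a→9
  n9 'dba': a→10
  n10 'dbaa': ·  [P3 ends]
  n11 'b': a→12
  n12 'ba': a→13
  n13 'baa': ·  [P4 ends]

BFS fail/out derivation:
  fail(1) 'c': from fail(0)=0 chase 'c': 0 ⇒ 0;  out={0}∪out(0)={0}
  fail(2) 'd': from fail(0)=0 chase 'd': 0 ⇒ 0;  out=∅∪out(0)=∅
  fail(11) 'b': from fail(0)=0 chase 'b': 0 ⇒ 0;  out=∅∪out(0)=∅
  fail(3) 'dc': from fail(2)=0 chase 'c': 0 ⇒ 1;  out=∅∪out(1)={0}
  fail(7) 'cd': from fail(1)=0 chase 'd': 0 ⇒ 2;  out={2}∪out(2)={2}
  fail(8) 'db': from fail(2)=0 chase 'b': 0 ⇒ 11;  out=∅∪out(11)=∅
  fail(12) 'ba': from fail(11)=0 chase 'a': 0 ⇒ 0;  out=∅∪out(0)=∅
  fail(4) 'dca': from fail(3)=1 chase 'a': 1→0 ⇒ 0;  out=∅∪out(0)=∅
  fail(9) 'dba': from fail(8)=11 chase 'a': 11 ⇒ 12;  out=∅∪out(12)=∅
  fail(13) 'baa': from fail(12)=0 chase 'a': 0 ⇒ 0;  out={4}∪out(0)={4}
  fail(5) 'dcac': from fail(4)=0 chase 'c': 0 ⇒ 1;  out=∅∪out(1)={0}
  fail(10) 'dbaa': from fail(9)=12 chase 'a': 12 ⇒ 13;  out={3}∪out(13)={3,4}
  fail(6) 'dcaca': from fail(5)=1 chase 'a': 1→0 ⇒ 0;  out={1}∪out(0)={1}

Run:
i=0 'd': node 0→2
i=1 'b': node 2→8
i=2 'a': node 8→9
i=3 'a': node 9→10  → match P3@[0:3],P4@[1:3]
i=4 'd': node 10→2 (fail-walked)
i=5 'c': node 2→3  → match P0@[5:5]
i=6 'b': node 3→11 (fail-walked)
i=7 'b': node 11→11 (fail-walked)
i=8 'a': node 11→12
i=9 'a': node 12→13  → match P4@[7:9]
i=10 'c': node 13→1 (fail-walked)  → match P0@[10:10]
i=11 'b': node 1→11 (fail-walked)
i=12 'd': node 11→2 (fail-walked)
i=13 'b': node 2→8
i=14 'a': node 8→9
i=15 'a': node 9→10  → match P3@[12:15],P4@[13:15]
i=16 'b': node 10→11 (fail-walked)
i=17 'd': node 11→2 (fail-walked)
i=18 'a': node 2→0 (fail-walked)
i=19 'a': node 0→0
i=20 'c': node 0→1  → match P0@[20:20]
i=21 'a': node 1→0 (fail-walked)
i=22 'a': node 0→0
i=23 'c': node 0→1  → match P0@[23:23]
i=24 'd': node 1→7  → match P2@[23:24]
i=25 'd': node 7→2 (fail-walked)
i=26 'c': node 2→3  → match P0@[26:26]
i=27 'a': node 3→4
i=28 'c': node 4→5  → match P0@[28:28]
i=29 'a': node 5→6  → match P1@[25:29]
i=30 'd': node 6→2 (fail-walked)
i=31 'b': node 2→8
i=32 'a': node 8→9
i=33 'a': node 9→10  → match P3@[30:33],P4@[31:33]
i=34 'b': node 10→11 (fail-walked)
i=35 'c': node 11→1 (fail-walked)  → match P0@[35:35]
i=36 'c': node 1→1 (fail-walked)  → match P0@[36:36]
i=37 'd': node 1→7  → match P2@[36:37]
i=38 'd': node 7→2 (fail-walked)
i=39 'c': node 2→3  → match P0@[39:39]
i=40 'c': node 3→1 (fail-walked)  → match P0@[40:40]
i=41 'd': node 1→7  → match P2@[40:41]
i=42 'c': node 7→3 (fail-walked)  → match P0@[42:42]
i=43 'b': node 3→11 (fail-walked)
i=44 'c': node 11→1 (fail-walked)  → match P0@[44:44]
i=45 'd': node 1→7  → match P2@[44:45]
i=46 'a': node 7→0 (fail-walked)
i=47 'a': node 0→0
i=48 'a': node 0→0
i=49 'd': node 0→2
i=50 'b': node 2→8
i=51 'a': node 8→9
i=52 'a': node 9→10  → match P3@[49:52],P4@[50:52]
i=53 'b': node 10→11 (fail-walked)
i=54 'b': node 11→11 (fail-walked)
i=55 'a': node 11→12

Result: [[3,3],[3,4],[5,0],[9,4],[10,0],[15,3],[15,4],[20,0],[23,0],[24,2],[26,0],[28,0],[29,1],[33,3],[33,4],[35,0],[36,0],[37,2],[39,0],[40,0],[41,2],[42,0],[44,0],[45,2],[52,3],[52,4]]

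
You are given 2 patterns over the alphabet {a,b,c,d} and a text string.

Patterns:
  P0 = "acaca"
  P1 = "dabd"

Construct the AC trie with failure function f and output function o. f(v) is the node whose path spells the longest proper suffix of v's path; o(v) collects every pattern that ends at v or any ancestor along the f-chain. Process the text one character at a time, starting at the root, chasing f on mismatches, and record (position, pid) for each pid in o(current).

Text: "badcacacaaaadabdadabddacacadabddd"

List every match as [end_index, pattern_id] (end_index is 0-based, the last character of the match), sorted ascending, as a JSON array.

Build automaton:
Trie nodes:
  0='ε' goto a→1 d→6
  1='a' goto c→2
  2='ac' goto a→3
  3='aca' goto c→4
  4='acac' goto a→5
  5='acaca' goto ·  ←P0
  6='d' goto a→7
  7='da' goto b→8
  8='dab' goto d→9
  9='dabd' goto ·  ←P1

Failure links (BFS by depth):
  fail(1) 'a': from fail(0)=0 chase 'a': 0 ⇒ 0;  out=∅∪out(0)=∅
  fail(6) 'd': from fail(0)=0 chase 'd': 0 ⇒ 0;  out=∅∪out(0)=∅
  fail(2) 'ac': from fail(1)=0 chase 'c': 0 ⇒ 0;  out=∅∪out(0)=∅
  fail(7) 'da': from fail(6)=0 chase 'a': 0 ⇒ 1;  out=∅∪out(1)=∅
  fail(3) 'aca': from fail(2)=0 chase 'a': 0 ⇒ 1;  out=∅∪out(1)=∅
  fail(8) 'dab': from fail(7)=1 chase 'b': 1→0 ⇒ 0;  out=∅∪out(0)=∅
  fail(4) 'acac': from fail(3)=1 chase 'c': 1 ⇒ 2;  out=∅∪out(2)=∅
  fail(9) 'dabd': from fail(8)=0 chase 'd': 0 ⇒ 6;  out={1}∪out(6)={1}
  fail(5) 'acaca': from fail(4)=2 chase 'a': 2 ⇒ 3;  out={0}∪out(3)={0}

Text stream:
i=0 'b': node 0→0
i=1 'a': node 0→1
i=2 'd': node 1→6 (via fail)
i=3 'c': node 6→0 (via fail)
i=4 'a': node 0→1
i=5 'c': node 1→2
i=6 'a': node 2→3
i=7 'c': node 3→4
i=8 'a': node 4→5  → match P0@[4:8]
i=9 'a': node 5→1 (via fail)
i=10 'a': node 1→1 (via fail)
i=11 'a': node 1→1 (via fail)
i=12 'd': node 1→6 (via fail)
i=13 'a': node 6→7
i=14 'b': node 7→8
i=15 'd': node 8→9  → match P1@[12:15]
i=16 'a': node 9→7 (via fail)
i=17 'd': node 7→6 (via fail)
i=18 'a': node 6→7
i=19 'b': node 7→8
i=20 'd': node 8→9  → match P1@[17:20]
i=21 'd': node 9→6 (via fail)
i=22 'a': node 6→7
i=23 'c': node 7→2 (via fail)
i=24 'a': node 2→3
i=25 'c': node 3→4
i=26 'a': node 4→5  → match P0@[22:26]
i=27 'd': node 5→6 (via fail)
i=28 'a': node 6→7
i=29 'b': node 7→8
i=30 'd': node 8→9  → match P1@[27:30]
i=31 'd': node 9→6 (via fail)
i=32 'd': node 6→6 (via fail)

Result: [[8,0],[15,1],[20,1],[26,0],[30,1]]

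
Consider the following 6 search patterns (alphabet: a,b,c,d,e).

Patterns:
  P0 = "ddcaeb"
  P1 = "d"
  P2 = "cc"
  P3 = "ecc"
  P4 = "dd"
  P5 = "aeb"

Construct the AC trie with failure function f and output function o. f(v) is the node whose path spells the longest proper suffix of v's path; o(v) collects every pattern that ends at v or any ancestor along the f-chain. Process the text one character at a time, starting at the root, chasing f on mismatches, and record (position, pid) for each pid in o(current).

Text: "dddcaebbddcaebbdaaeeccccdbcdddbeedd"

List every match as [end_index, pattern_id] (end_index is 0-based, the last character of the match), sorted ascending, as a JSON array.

Build:
Trie nodes:
  n0 'ε': a→12 c→7 d→1 e→9
  n1 'd': d→2  [P1 ends]
  n2 'dd': c→3  [P4 ends]
  n3 'ddc': a→4
  n4 'ddca': e→5
  n5 'ddcae': b→6
  n6 'ddcaeb': ·  [P0 ends]
  n7 'c': c→8
  n8 'cc': ·  [P2 ends]
  n9 'e': c→10
  n10 'ec': c→11
  n11 'ecc': ·  [P3 ends]
  n12 'a': e→13
  n13 'ae': b→14
  n14 'aeb': ·  [P5 ends]

BFS fail/out derivation:
  fail(1) 'd': from fail(0)=0 chase 'd': 0 ⇒ 0;  out={1}∪out(0)={1}
  fail(7) 'c': from fail(0)=0 chase 'c': 0 ⇒ 0;  out=∅∪out(0)=∅
  fail(9) 'e': from fail(0)=0 chase 'e': 0 ⇒ 0;  out=∅∪out(0)=∅
  fail(12) 'a': from fail(0)=0 chase 'a': 0 ⇒ 0;  out=∅∪out(0)=∅
  fail(2) 'dd': from fail(1)=0 chase 'd': 0 ⇒ 1;  out={4}∪out(1)={1,4}
  fail(8) 'cc': from fail(7)=0 chase 'c': 0 ⇒ 7;  out={2}∪out(7)={2}
  fail(10) 'ec': from fail(9)=0 chase 'c': 0 ⇒ 7;  out=∅∪out(7)=∅
  fail(13) 'ae': from fail(12)=0 chase 'e': 0 ⇒ 9;  out=∅∪out(9)=∅
  fail(3) 'ddc': from fail(2)=1 chase 'c': 1→0 ⇒ 7;  out=∅∪out(7)=∅
  fail(11) 'ecc': from fail(10)=7 chase 'c': 7 ⇒ 8;  out={3}∪out(8)={2,3}
  fail(14) 'aeb': from fail(13)=9 chase 'b': 9→0 ⇒ 0;  out={5}∪out(0)={5}
  fail(4) 'ddca': from fail(3)=7 chase 'a': 7→0 ⇒ 12;  out=∅∪out(12)=∅
  fail(5) 'ddcae': from fail(4)=12 chase 'e': 12 ⇒ 13;  out=∅∪out(13)=∅
  fail(6) 'ddcaeb': from fail(5)=13 chase 'b': 13 ⇒ 14;  out={0}∪out(14)={0,5}

Scan:
pos 0 'd': at 1  ** P1@[0:0]
pos 1 'd': at 2  ** P1@[1:1],P4@[0:1]
pos 2 'd': at 2 ·f  ** P1@[2:2],P4@[1:2]
pos 3 'c': at 3
pos 4 'a': at 4
pos 5 'e': at 5
pos 6 'b': at 6  ** P0@[1:6],P5@[4:6]
pos 7 'b': at 0 ·f
pos 8 'd': at 1  ** P1@[8:8]
pos 9 'd': at 2  ** P1@[9:9],P4@[8:9]
pos 10 'c': at 3
pos 11 'a': at 4
pos 12 'e': at 5
pos 13 'b': at 6  ** P0@[8:13],P5@[11:13]
pos 14 'b': at 0 ·f
pos 15 'd': at 1  ** P1@[15:15]
pos 16 'a': at 12 ·f
pos 17 'a': at 12 ·f
pos 18 'e': at 13
pos 19 'e': at 9 ·f
pos 20 'c': at 10
pos 21 'c': at 11  ** P2@[20:21],P3@[19:21]
pos 22 'c': at 8 ·f  ** P2@[21:22]
pos 23 'c': at 8 ·f  ** P2@[22:23]
pos 24 'd': at 1 ·f  ** P1@[24:24]
pos 25 'b': at 0 ·f
pos 26 'c': at 7
pos 27 'd': at 1 ·f  ** P1@[27:27]
pos 28 'd': at 2  ** P1@[28:28],P4@[27:28]
pos 29 'd': at 2 ·f  ** P1@[29:29],P4@[28:29]
pos 30 'b': at 0 ·f
pos 31 'e': at 9
pos 32 'e': at 9 ·f
pos 33 'd': at 1 ·f  ** P1@[33:33]
pos 34 'd': at 2  ** P1@[34:34],P4@[33:34]

Matches: [[0,1],[1,1],[1,4],[2,1],[2,4],[6,0],[6,5],[8,1],[9,1],[9,4],[13,0],[13,5],[15,1],[21,2],[21,3],[22,2],[23,2],[24,1],[27,1],[28,1],[28,4],[29,1],[29,4],[33,1],[34,1],[34,4]]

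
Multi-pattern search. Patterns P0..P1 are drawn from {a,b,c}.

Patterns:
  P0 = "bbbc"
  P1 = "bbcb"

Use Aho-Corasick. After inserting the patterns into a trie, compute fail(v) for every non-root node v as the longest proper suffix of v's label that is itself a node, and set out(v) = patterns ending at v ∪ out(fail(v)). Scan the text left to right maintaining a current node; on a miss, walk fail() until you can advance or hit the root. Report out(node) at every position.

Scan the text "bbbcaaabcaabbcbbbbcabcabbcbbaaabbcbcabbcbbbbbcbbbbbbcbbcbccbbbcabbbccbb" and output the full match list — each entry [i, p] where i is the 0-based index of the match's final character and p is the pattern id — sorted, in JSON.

Build automaton:
Trie nodes:
  n0 'ε': b→1
  n1 'b': b→2
  n2 'bb': b→3 c→5
  n3 'bbb': c→4
  n4 'bbbc': ·  [P0 ends]
  n5 'bbc': b→6
  n6 'bbcb': ·  [P1 ends]

Failure links (BFS by depth):
  fail(1) 'b': from fail(0)=0 chase 'b': 0 ⇒ 0;  out=∅∪out(0)=∅
  fail(2) 'bb': from fail(1)=0 chase 'b': 0 ⇒ 1;  out=∅∪out(1)=∅
  fail(3) 'bbb': from fail(2)=1 chase 'b': 1 ⇒ 2;  out=∅∪out(2)=∅
  fail(5) 'bbc': from fail(2)=1 chase 'c': 1→0 ⇒ 0;  out=∅∪out(0)=∅
  fail(4) 'bbbc': from fail(3)=2 chase 'c': 2 ⇒ 5;  out={0}∪out(5)={0}
  fail(6) 'bbcb': from fail(5)=0 chase 'b': 0 ⇒ 1;  out={1}∪out(1)={1}

Scan:
i=0 'b': node 0→1
i=1 'b': node 1→2
i=2 'b': node 2→3
i=3 'c': node 3→4  → match P0@[0:3]
i=4 'a': node 4→0 (via fail)
i=5 'a': node 0→0
i=6 'a': node 0→0
i=7 'b': node 0→1
i=8 'c': node 1→0 (via fail)
i=9 'a': node 0→0
i=10 'a': node 0→0
i=11 'b': node 0→1
i=12 'b': node 1→2
i=13 'c': node 2→5
i=14 'b': node 5→6  → match P1@[11:14]
i=15 'b': node 6→2 (via fail)
i=16 'b': node 2→3
i=17 'b': node 3→3 (via fail)
i=18 'c': node 3→4  → match P0@[15:18]
i=19 'a': node 4→0 (via fail)
i=20 'b': node 0→1
i=21 'c': node 1→0 (via fail)
i=22 'a': node 0→0
i=23 'b': node 0→1
i=24 'b': node 1→2
i=25 'c': node 2→5
i=26 'b': node 5→6  → match P1@[23:26]
i=27 'b': node 6→2 (via fail)
i=28 'a': node 2→0 (via fail)
i=29 'a': node 0→0
i=30 'a': node 0→0
i=31 'b': node 0→1
i=32 'b': node 1→2
i=33 'c': node 2→5
i=34 'b': node 5→6  → match P1@[31:34]
i=35 'c': node 6→0 (via fail)
i=36 'a': node 0→0
i=37 'b': node 0→1
i=38 'b': node 1→2
i=39 'c': node 2→5
i=40 'b': node 5→6  → match P1@[37:40]
i=41 'b': node 6→2 (via fail)
i=42 'b': node 2→3
i=43 'b': node 3→3 (via fail)
i=44 'b': node 3→3 (via fail)
i=45 'c': node 3→4  → match P0@[42:45]
i=46 'b': node 4→6 (via fail)  → match P1@[43:46]
i=47 'b': node 6→2 (via fail)
i=48 'b': node 2→3
i=49 'b': node 3→3 (via fail)
i=50 'b': node 3→3 (via fail)
i=51 'b': node 3→3 (via fail)
i=52 'c': node 3→4  → match P0@[49:52]
i=53 'b': node 4→6 (via fail)  → match P1@[50:53]
i=54 'b': node 6→2 (via fail)
i=55 'c': node 2→5
i=56 'b': node 5→6  → match P1@[53:56]
i=57 'c': node 6→0 (via fail)
i=58 'c': node 0→0
i=59 'b': node 0→1
i=60 'b': node 1→2
i=61 'b': node 2→3
i=62 'c': node 3→4  → match P0@[59:62]
i=63 'a': node 4→0 (via fail)
i=64 'b': node 0→1
i=65 'b': node 1→2
i=66 'b': node 2→3
i=67 'c': node 3→4  → match P0@[64:67]
i=68 'c': node 4→0 (via fail)
i=69 'b': node 0→1
i=70 'b': node 1→2

Result: [[3,0],[14,1],[18,0],[26,1],[34,1],[40,1],[45,0],[46,1],[52,0],[53,1],[56,1],[62,0],[67,0]]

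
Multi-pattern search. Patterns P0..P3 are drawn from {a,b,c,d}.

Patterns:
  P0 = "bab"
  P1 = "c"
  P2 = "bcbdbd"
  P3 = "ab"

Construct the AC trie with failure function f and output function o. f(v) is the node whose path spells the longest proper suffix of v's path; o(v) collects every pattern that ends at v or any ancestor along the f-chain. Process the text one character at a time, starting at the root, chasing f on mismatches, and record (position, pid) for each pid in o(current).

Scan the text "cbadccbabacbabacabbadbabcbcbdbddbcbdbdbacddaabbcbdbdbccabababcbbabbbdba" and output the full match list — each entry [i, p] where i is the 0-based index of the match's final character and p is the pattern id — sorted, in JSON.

Build:
Trie nodes:
  n0 'ε': a→10 b→1 c→4
  n1 'b': a→2 c→5
  n2 'ba': b→3
  n3 'bab': ·  ←P0
  n4 'c': ·  ←P1
  n5 'bc': b→6
  n6 'bcb': d→7
  n7 'bcbd': b→8
  n8 'bcbdb': d→9
  n9 'bcbdbd': ·  ←P2
  n10 'a': b→11
  n11 'ab': ·  ←P3

Failure links (BFS by depth):
  n1('b'): parent n0 fail=0; on 'b' 0 → fail=0;  out ∅∪∅=∅
  n4('c'): parent n0 fail=0; on 'c' 0 → fail=0;  out {1}∪∅={1}
  n10('a'): parent n0 fail=0; on 'a' 0 → fail=0;  out ∅∪∅=∅
  n2('ba'): parent n1 fail=0; on 'a' 0 → fail=10;  out ∅∪∅=∅
  n5('bc'): parent n1 fail=0; on 'c' 0 → fail=4;  out ∅∪{1}={1}
  n11('ab'): parent n10 fail=0; on 'b' 0 → fail=1;  out {3}∪∅={3}
  n3('bab'): parent n2 fail=10; on 'b' 10 → fail=11;  out {0}∪{3}={0,3}
  n6('bcb'): parent n5 fail=4; on 'b' 4→0 → fail=1;  out ∅∪∅=∅
  n7('bcbd'): parent n6 fail=1; on 'd' 1→0 → fail=0;  out ∅∪∅=∅
  n8('bcbdb'): parent n7 fail=0; on 'b' 0 → fail=1;  out ∅∪∅=∅
  n9('bcbdbd'): parent n8 fail=1; on 'd' 1→0 → fail=0;  out {2}∪∅={2}

Scan:
pos 0 'c': at 4  → match P1@[0:0]
pos 1 'b': at 1 (fail-walked)
pos 2 'a': at 2
pos 3 'd': at 0 (fail-walked)
pos 4 'c': at 4  → match P1@[4:4]
pos 5 'c': at 4 (fail-walked)  → match P1@[5:5]
pos 6 'b': at 1 (fail-walked)
pos 7 'a': at 2
pos 8 'b': at 3  → match P0@[6:8],P3@[7:8]
pos 9 'a': at 2 (fail-walked)
pos 10 'c': at 4 (fail-walked)  → match P1@[10:10]
pos 11 'b': at 1 (fail-walked)
pos 12 'a': at 2
pos 13 'b': at 3  → match P0@[11:13],P3@[12:13]
pos 14 'a': at 2 (fail-walked)
pos 15 'c': at 4 (fail-walked)  → match P1@[15:15]
pos 16 'a': at 10 (fail-walked)
pos 17 'b': at 11  → match P3@[16:17]
pos 18 'b': at 1 (fail-walked)
pos 19 'a': at 2
pos 20 'd': at 0 (fail-walked)
pos 21 'b': at 1
pos 22 'a': at 2
pos 23 'b': at 3  → match P0@[21:23],P3@[22:23]
pos 24 'c': at 5 (fail-walked)  → match P1@[24:24]
pos 25 'b': at 6
pos 26 'c': at 5 (fail-walked)  → match P1@[26:26]
pos 27 'b': at 6
pos 28 'd': at 7
pos 29 'b': at 8
pos 30 'd': at 9  → match P2@[25:30]
pos 31 'd': at 0 (fail-walked)
pos 32 'b': at 1
pos 33 'c': at 5  → match P1@[33:33]
pos 34 'b': at 6
pos 35 'd': at 7
pos 36 'b': at 8
pos 37 'd': at 9  → match P2@[32:37]
pos 38 'b': at 1 (fail-walked)
pos 39 'a': at 2
pos 40 'c': at 4 (fail-walked)  → match P1@[40:40]
pos 41 'd': at 0 (fail-walked)
pos 42 'd': at 0
pos 43 'a': at 10
pos 44 'a': at 10 (fail-walked)
pos 45 'b': at 11  → match P3@[44:45]
pos 46 'b': at 1 (fail-walked)
pos 47 'c': at 5  → match P1@[47:47]
pos 48 'b': at 6
pos 49 'd': at 7
pos 50 'b': at 8
pos 51 'd': at 9  → match P2@[46:51]
pos 52 'b': at 1 (fail-walked)
pos 53 'c': at 5  → match P1@[53:53]
pos 54 'c': at 4 (fail-walked)  → match P1@[54:54]
pos 55 'a': at 10 (fail-walked)
pos 56 'b': at 11  → match P3@[55:56]
pos 57 'a': at 2 (fail-walked)
pos 58 'b': at 3  → match P0@[56:58],P3@[57:58]
pos 59 'a': at 2 (fail-walked)
pos 60 'b': at 3  → match P0@[58:60],P3@[59:60]
pos 61 'c': at 5 (fail-walked)  → match P1@[61:61]
pos 62 'b': at 6
pos 63 'b': at 1 (fail-walked)
pos 64 'a': at 2
pos 65 'b': at 3  → match P0@[63:65],P3@[64:65]
pos 66 'b': at 1 (fail-walked)
pos 67 'b': at 1 (fail-walked)
pos 68 'd': at 0 (fail-walked)
pos 69 'b': at 1
pos 70 'a': at 2

All matches (sorted): [[0,1],[4,1],[5,1],[8,0],[8,3],[10,1],[13,0],[13,3],[15,1],[17,3],[23,0],[23,3],[24,1],[26,1],[30,2],[33,1],[37,2],[40,1],[45,3],[47,1],[51,2],[53,1],[54,1],[56,3],[58,0],[58,3],[60,0],[60,3],[61,1],[65,0],[65,3]]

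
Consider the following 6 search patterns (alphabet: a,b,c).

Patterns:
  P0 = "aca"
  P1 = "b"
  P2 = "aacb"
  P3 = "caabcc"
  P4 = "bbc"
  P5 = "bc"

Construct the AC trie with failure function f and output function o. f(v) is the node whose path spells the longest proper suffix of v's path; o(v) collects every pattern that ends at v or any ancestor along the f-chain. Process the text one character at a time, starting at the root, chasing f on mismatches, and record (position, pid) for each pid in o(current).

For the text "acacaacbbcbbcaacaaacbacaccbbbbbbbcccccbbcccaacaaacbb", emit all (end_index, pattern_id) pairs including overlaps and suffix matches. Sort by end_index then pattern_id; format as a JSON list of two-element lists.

Build:
Trie nodes:
  n0 'ε': a→1 b→4 c→8
  n1 'a': a→5 c→2
  n2 'ac': a→3
  n3 'aca': ·  ←P0
  n4 'b': b→14 c→16  ←P1
  n5 'aa': c→6
  n6 'aac': b→7
  n7 'aacb': ·  ←P2
  n8 'c': a→9
  n9 'ca': a→10
  n10 'caa': b→11
  n11 'caab': c→12
  n12 'caabc': c→13
  n13 'caabcc': ·  ←P3
  n14 'bb': c→15
  n15 'bbc': ·  ←P4
  n16 'bc': ·  ←P5

BFS fail/out derivation:
  n1('a'): parent n0 fail=0; on 'a' 0 → fail=0;  out ∅∪∅=∅
  n4('b'): parent n0 fail=0; on 'b' 0 → fail=0;  out {1}∪∅={1}
  n8('c'): parent n0 fail=0; on 'c' 0 → fail=0;  out ∅∪∅=∅
  n2('ac'): parent n1 fail=0; on 'c' 0 → fail=8;  out ∅∪∅=∅
  n5('aa'): parent n1 fail=0; on 'a' 0 → fail=1;  out ∅∪∅=∅
  n9('ca'): parent n8 fail=0; on 'a' 0 → fail=1;  out ∅∪∅=∅
  n14('bb'): parent n4 fail=0; on 'b' 0 → fail=4;  out ∅∪{1}={1}
  n16('bc'): parent n4 fail=0; on 'c' 0 → fail=8;  out {5}∪∅={5}
  n3('aca'): parent n2 fail=8; on 'a' 8 → fail=9;  out {0}∪∅={0}
  n6('aac'): parent n5 fail=1; on 'c' 1 → fail=2;  out ∅∪∅=∅
  n10('caa'): parent n9 fail=1; on 'a' 1 → fail=5;  out ∅∪∅=∅
  n15('bbc'): parent n14 fail=4; on 'c' 4 → fail=16;  out {4}∪{5}={4,5}
  n7('aacb'): parent n6 fail=2; on 'b' 2→8→0 → fail=4;  out {2}∪{1}={1,2}
  n11('caab'): parent n10 fail=5; on 'b' 5→1→0 → fail=4;  out ∅∪{1}={1}
  n12('caabc'): parent n11 fail=4; on 'c' 4 → fail=16;  out ∅∪{5}={5}
  n13('caabcc'): parent n12 fail=16; on 'c' 16→8→0 → fail=8;  out {3}∪∅={3}

Scan:
[0] read 'a'  n0⇒n1
[1] read 'c'  n1⇒n2
[2] read 'a'  n2⇒n3  → match P0@[0:2]
[3] read 'c'  n3⇒n2 (via fail)
[4] read 'a'  n2⇒n3  → match P0@[2:4]
[5] read 'a'  n3⇒n10 (via fail)
[6] read 'c'  n10⇒n6 (via fail)
[7] read 'b'  n6⇒n7  → match P1@[7:7],P2@[4:7]
[8] read 'b'  n7⇒n14 (via fail)  → match P1@[8:8]
[9] read 'c'  n14⇒n15  → match P4@[7:9],P5@[8:9]
[10] read 'b'  n15⇒n4 (via fail)  → match P1@[10:10]
[11] read 'b'  n4⇒n14  → match P1@[11:11]
[12] read 'c'  n14⇒n15  → match P4@[10:12],P5@[11:12]
[13] read 'a'  n15⇒n9 (via fail)
[14] read 'a'  n9⇒n10
[15] read 'c'  n10⇒n6 (via fail)
[16] read 'a'  n6⇒n3 (via fail)  → match P0@[14:16]
[17] read 'a'  n3⇒n10 (via fail)
[18] read 'a'  n10⇒n5 (via fail)
[19] read 'c'  n5⇒n6
[20] read 'b'  n6⇒n7  → match P1@[20:20],P2@[17:20]
[21] read 'a'  n7⇒n1 (via fail)
[22] read 'c'  n1⇒n2
[23] read 'a'  n2⇒n3  → match P0@[21:23]
[24] read 'c'  n3⇒n2 (via fail)
[25] read 'c'  n2⇒n8 (via fail)
[26] read 'b'  n8⇒n4 (via fail)  → match P1@[26:26]
[27] read 'b'  n4⇒n14  → match P1@[27:27]
[28] read 'b'  n14⇒n14 (via fail)  → match P1@[28:28]
[29] read 'b'  n14⇒n14 (via fail)  → match P1@[29:29]
[30] read 'b'  n14⇒n14 (via fail)  → match P1@[30:30]
[31] read 'b'  n14⇒n14 (via fail)  → match P1@[31:31]
[32] read 'b'  n14⇒n14 (via fail)  → match P1@[32:32]
[33] read 'c'  n14⇒n15  → match P4@[31:33],P5@[32:33]
[34] read 'c'  n15⇒n8 (via fail)
[35] read 'c'  n8⇒n8 (via fail)
[36] read 'c'  n8⇒n8 (via fail)
[37] read 'c'  n8⇒n8 (via fail)
[38] read 'b'  n8⇒n4 (via fail)  → match P1@[38:38]
[39] read 'b'  n4⇒n14  → match P1@[39:39]
[40] read 'c'  n14⇒n15  → match P4@[38:40],P5@[39:40]
[41] read 'c'  n15⇒n8 (via fail)
[42] read 'c'  n8⇒n8 (via fail)
[43] read 'a'  n8⇒n9
[44] read 'a'  n9⇒n10
[45] read 'c'  n10⇒n6 (via fail)
[46] read 'a'  n6⇒n3 (via fail)  → match P0@[44:46]
[47] read 'a'  n3⇒n10 (via fail)
[48] read 'a'  n10⇒n5 (via fail)
[49] read 'c'  n5⇒n6
[50] read 'b'  n6⇒n7  → match P1@[50:50],P2@[47:50]
[51] read 'b'  n7⇒n14 (via fail)  → match P1@[51:51]

Result: [[2,0],[4,0],[7,1],[7,2],[8,1],[9,4],[9,5],[10,1],[11,1],[12,4],[12,5],[16,0],[20,1],[20,2],[23,0],[26,1],[27,1],[28,1],[29,1],[30,1],[31,1],[32,1],[33,4],[33,5],[38,1],[39,1],[40,4],[40,5],[46,0],[50,1],[50,2],[51,1]]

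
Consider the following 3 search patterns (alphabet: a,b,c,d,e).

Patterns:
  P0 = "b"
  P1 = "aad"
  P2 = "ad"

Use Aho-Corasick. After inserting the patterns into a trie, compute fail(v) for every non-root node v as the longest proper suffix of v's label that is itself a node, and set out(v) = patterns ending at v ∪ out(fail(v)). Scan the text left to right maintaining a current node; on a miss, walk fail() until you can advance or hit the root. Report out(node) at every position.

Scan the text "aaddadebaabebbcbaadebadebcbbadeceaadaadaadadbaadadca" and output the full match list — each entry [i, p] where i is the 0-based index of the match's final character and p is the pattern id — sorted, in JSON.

Build automaton:
Trie (insert patterns):
  n0 'ε': a→2 b→1
  n1 'b': ·  [P0 ends]
  n2 'a': a→3 d→5
  n3 'aa': d→4
  n4 'aad': ·  [P1 ends]
  n5 'ad': ·  [P2 ends]

Failure links (BFS by depth):
  fail(1) 'b': from fail(0)=0 chase 'b': 0 ⇒ 0;  out={0}∪out(0)={0}
  fail(2) 'a': from fail(0)=0 chase 'a': 0 ⇒ 0;  out=∅∪out(0)=∅
  fail(3) 'aa': from fail(2)=0 chase 'a': 0 ⇒ 2;  out=∅∪out(2)=∅
  fail(5) 'ad': from fail(2)=0 chase 'd': 0 ⇒ 0;  out={2}∪out(0)={2}
  fail(4) 'aad': from fail(3)=2 chase 'd': 2 ⇒ 5;  out={1}∪out(5)={1,2}

Run:
[0] read 'a'  n0⇒n2
[1] read 'a'  n2⇒n3
[2] read 'd'  n3⇒n4  emit P1@[0:2],P2@[1:2]
[3] read 'd'  n4⇒n0 ·f
[4] read 'a'  n0⇒n2
[5] read 'd'  n2⇒n5  emit P2@[4:5]
[6] read 'e'  n5⇒n0 ·f
[7] read 'b'  n0⇒n1  emit P0@[7:7]
[8] read 'a'  n1⇒n2 ·f
[9] read 'a'  n2⇒n3
[10] read 'b'  n3⇒n1 ·f  emit P0@[10:10]
[11] read 'e'  n1⇒n0 ·f
[12] read 'b'  n0⇒n1  emit P0@[12:12]
[13] read 'b'  n1⇒n1 ·f  emit P0@[13:13]
[14] read 'c'  n1⇒n0 ·f
[15] read 'b'  n0⇒n1  emit P0@[15:15]
[16] read 'a'  n1⇒n2 ·f
[17] read 'a'  n2⇒n3
[18] read 'd'  n3⇒n4  emit P1@[16:18],P2@[17:18]
[19] read 'e'  n4⇒n0 ·f
[20] read 'b'  n0⇒n1  emit P0@[20:20]
[21] read 'a'  n1⇒n2 ·f
[22] read 'd'  n2⇒n5  emit P2@[21:22]
[23] read 'e'  n5⇒n0 ·f
[24] read 'b'  n0⇒n1  emit P0@[24:24]
[25] read 'c'  n1⇒n0 ·f
[26] read 'b'  n0⇒n1  emit P0@[26:26]
[27] read 'b'  n1⇒n1 ·f  emit P0@[27:27]
[28] read 'a'  n1⇒n2 ·f
[29] read 'd'  n2⇒n5  emit P2@[28:29]
[30] read 'e'  n5⇒n0 ·f
[31] read 'c'  n0⇒n0
[32] read 'e'  n0⇒n0
[33] read 'a'  n0⇒n2
[34] read 'a'  n2⇒n3
[35] read 'd'  n3⇒n4  emit P1@[33:35],P2@[34:35]
[36] read 'a'  n4⇒n2 ·f
[37] read 'a'  n2⇒n3
[38] read 'd'  n3⇒n4  emit P1@[36:38],P2@[37:38]
[39] read 'a'  n4⇒n2 ·f
[40] read 'a'  n2⇒n3
[41] read 'd'  n3⇒n4  emit P1@[39:41],P2@[40:41]
[42] read 'a'  n4⇒n2 ·f
[43] read 'd'  n2⇒n5  emit P2@[42:43]
[44] read 'b'  n5⇒n1 ·f  emit P0@[44:44]
[45] read 'a'  n1⇒n2 ·f
[46] read 'a'  n2⇒n3
[47] read 'd'  n3⇒n4  emit P1@[45:47],P2@[46:47]
[48] read 'a'  n4⇒n2 ·f
[49] read 'd'  n2⇒n5  emit P2@[48:49]
[50] read 'c'  n5⇒n0 ·f
[51] read 'a'  n0⇒n2

Matches: [[2,1],[2,2],[5,2],[7,0],[10,0],[12,0],[13,0],[15,0],[18,1],[18,2],[20,0],[22,2],[24,0],[26,0],[27,0],[29,2],[35,1],[35,2],[38,1],[38,2],[41,1],[41,2],[43,2],[44,0],[47,1],[47,2],[49,2]]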